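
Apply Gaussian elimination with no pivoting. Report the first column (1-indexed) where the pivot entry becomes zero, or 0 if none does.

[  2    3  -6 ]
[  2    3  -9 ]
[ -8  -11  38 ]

first zero-pivot column = 2

Naive forward elimination:
R2 <- R2 - (1)*R1:  [  0   0  -3 ]
R3 <- R3 - (-4)*R1:  [  0   1  14 ]
Matrix at this point:
[ 2  3  -6 ]
[ 0  0  -3 ]
[ 0  1  14 ]
Pivot entry (2,2) is zero but row 3 has 1 in column 2 -> naive elimination stops; a row interchange (e.g. R2 <-> R3) would be required here.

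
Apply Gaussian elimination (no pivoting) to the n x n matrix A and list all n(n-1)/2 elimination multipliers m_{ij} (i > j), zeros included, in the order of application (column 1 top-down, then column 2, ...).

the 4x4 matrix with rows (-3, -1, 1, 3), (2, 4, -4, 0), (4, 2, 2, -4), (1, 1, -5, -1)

Forward elimination:
R2 <- R2 - (-2/3)*R1:  [     0   10/3  -10/3      2 ]
R3 <- R3 - (-4/3)*R1:  [    0   2/3  10/3     0 ]
R4 <- R4 - (-1/3)*R1:  [     0    2/3  -14/3      0 ]
R3 <- R3 - (1/5)*R2:  [    0     0     4  -2/5 ]
R4 <- R4 - (1/5)*R2:  [    0     0    -4  -2/5 ]
R4 <- R4 - (-1)*R3:  [    0     0     0  -4/5 ]
Multipliers (in order of application): m_{21} = -2/3, m_{31} = -4/3, m_{41} = -1/3, m_{32} = 1/5, m_{42} = 1/5, m_{43} = -1

multipliers: -2/3, -4/3, -1/3, 1/5, 1/5, -1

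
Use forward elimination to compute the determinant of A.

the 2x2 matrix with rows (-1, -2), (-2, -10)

det(A) = 6

Forward elimination:
R2 <- R2 - (2)*R1:  [  0  -6 ]
Upper-triangular form:
[ -1  -2 ]
[  0  -6 ]
det(A) = (-1)^0 * (-1) * (-6) = 6  (0 row swaps -> sign +1)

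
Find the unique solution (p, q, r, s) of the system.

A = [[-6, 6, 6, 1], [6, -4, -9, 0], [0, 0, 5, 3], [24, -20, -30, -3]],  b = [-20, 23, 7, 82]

Forward elimination on [A|b]:
R2 <- R2 - (-1)*R1:  [  0   2  -3   1   3 ]
R4 <- R4 - (-4)*R1:  [  0   4  -6   1   2 ]
R4 <- R4 - (2)*R2:  [  0   0   0  -1  -4 ]
Row echelon form:
[ -6  6   6   1  |  -20 ]
[  0  2  -3   1  |    3 ]
[  0  0   5   3  |    7 ]
[  0  0   0  -1  |   -4 ]
Back-substitution:
s = (-4) / -1 = 4
r = (7 - (3)*(4)) / 5 = -1
q = (3 - (-3)*(-1) - (1)*(4)) / 2 = -2
p = (-20 - (6)*(-2) - (6)*(-1) - (1)*(4)) / -6 = 1

(1, -2, -1, 4)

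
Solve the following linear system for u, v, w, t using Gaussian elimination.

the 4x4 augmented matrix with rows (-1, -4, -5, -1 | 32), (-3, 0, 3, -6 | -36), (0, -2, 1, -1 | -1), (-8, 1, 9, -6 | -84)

(3, -3, -5, 2)

Forward elimination on [A|b]:
R2 <- R2 - (3)*R1:  [    0    12    18    -3  -132 ]
R4 <- R4 - (8)*R1:  [    0    33    49     2  -340 ]
R3 <- R3 - (-1/6)*R2:  [    0     0     4  -3/2   -23 ]
R4 <- R4 - (11/4)*R2:  [    0     0  -1/2  41/4    23 ]
R4 <- R4 - (-1/8)*R3:  [      0       0       0  161/16   161/8 ]
Row echelon form:
[ -1  -4  -5      -1  |     32 ]
[  0  12  18      -3  |   -132 ]
[  0   0   4    -3/2  |    -23 ]
[  0   0   0  161/16  |  161/8 ]
Back-substitution:
t = (161/8) / (161/16) = 2
w = (-23 - (-3/2)*(2)) / 4 = -5
v = (-132 - (18)*(-5) - (-3)*(2)) / 12 = -3
u = (32 - (-4)*(-3) - (-5)*(-5) - (-1)*(2)) / -1 = 3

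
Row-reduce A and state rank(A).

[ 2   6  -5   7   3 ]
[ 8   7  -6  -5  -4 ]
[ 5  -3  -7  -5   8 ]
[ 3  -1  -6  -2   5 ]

Row reduction:
R2 <- R2 - (4)*R1:  [   0  -17   14  -33  -16 ]
R3 <- R3 - (5/2)*R1:  [     0    -18   11/2  -45/2    1/2 ]
R4 <- R4 - (3/2)*R1:  [     0    -10    3/2  -25/2    1/2 ]
R3 <- R3 - (18/17)*R2:  [       0        0  -317/34   423/34   593/34 ]
R4 <- R4 - (10/17)*R2:  [       0        0  -229/34   235/34   337/34 ]
R4 <- R4 - (229/317)*R3:  [        0         0         0  -658/317  -852/317 ]
Row echelon form:
[ 2    6       -5         7         3 ]
[ 0  -17       14       -33       -16 ]
[ 0    0  -317/34    423/34    593/34 ]
[ 0    0        0  -658/317  -852/317 ]
Nonzero rows / pivot columns: 4

rank(A) = 4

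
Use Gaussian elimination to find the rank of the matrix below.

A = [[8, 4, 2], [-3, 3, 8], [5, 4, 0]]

Row reduction:
R2 <- R2 - (-3/8)*R1:  [    0   9/2  35/4 ]
R3 <- R3 - (5/8)*R1:  [    0   3/2  -5/4 ]
R3 <- R3 - (1/3)*R2:  [     0      0  -25/6 ]
Row echelon form:
[ 8    4      2 ]
[ 0  9/2   35/4 ]
[ 0    0  -25/6 ]
Nonzero rows / pivot columns: 3

rank(A) = 3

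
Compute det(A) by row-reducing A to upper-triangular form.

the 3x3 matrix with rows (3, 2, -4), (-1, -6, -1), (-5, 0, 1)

det(A) = 114

Forward elimination:
R2 <- R2 - (-1/3)*R1:  [     0  -16/3   -7/3 ]
R3 <- R3 - (-5/3)*R1:  [     0   10/3  -17/3 ]
R3 <- R3 - (-5/8)*R2:  [     0      0  -57/8 ]
Upper-triangular form:
[ 3      2     -4 ]
[ 0  -16/3   -7/3 ]
[ 0      0  -57/8 ]
det(A) = (-1)^0 * (3) * (-16/3) * (-57/8) = 114  (0 row swaps -> sign +1)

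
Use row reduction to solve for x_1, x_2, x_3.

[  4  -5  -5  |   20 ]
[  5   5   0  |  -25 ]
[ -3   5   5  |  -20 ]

(0, -5, 1)

Forward elimination on [A|b]:
R2 <- R2 - (5/4)*R1:  [    0  45/4  25/4   -50 ]
R3 <- R3 - (-3/4)*R1:  [   0  5/4  5/4   -5 ]
R3 <- R3 - (1/9)*R2:  [   0    0  5/9  5/9 ]
Row echelon form:
[ 4    -5    -5  |   20 ]
[ 0  45/4  25/4  |  -50 ]
[ 0     0   5/9  |  5/9 ]
Back-substitution:
x_3 = (5/9) / (5/9) = 1
x_2 = (-50 - (25/4)*(1)) / (45/4) = -5
x_1 = (20 - (-5)*(-5) - (-5)*(1)) / 4 = 0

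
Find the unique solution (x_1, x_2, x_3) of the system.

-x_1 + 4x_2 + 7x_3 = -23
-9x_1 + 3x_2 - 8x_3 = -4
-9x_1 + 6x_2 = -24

(0, -4, -1)

Forward elimination on [A|b]:
R2 <- R2 - (9)*R1:  [   0  -33  -71  203 ]
R3 <- R3 - (9)*R1:  [   0  -30  -63  183 ]
R3 <- R3 - (10/11)*R2:  [      0       0   17/11  -17/11 ]
Row echelon form:
[ -1    4      7  |     -23 ]
[  0  -33    -71  |     203 ]
[  0    0  17/11  |  -17/11 ]
Back-substitution:
x_3 = (-17/11) / (17/11) = -1
x_2 = (203 - (-71)*(-1)) / -33 = -4
x_1 = (-23 - (4)*(-4) - (7)*(-1)) / -1 = 0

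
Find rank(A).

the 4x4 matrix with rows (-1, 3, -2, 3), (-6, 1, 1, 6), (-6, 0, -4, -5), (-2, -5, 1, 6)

rank(A) = 4

Row reduction:
R2 <- R2 - (6)*R1:  [   0  -17   13  -12 ]
R3 <- R3 - (6)*R1:  [   0  -18    8  -23 ]
R4 <- R4 - (2)*R1:  [   0  -11    5    0 ]
R3 <- R3 - (18/17)*R2:  [       0        0   -98/17  -175/17 ]
R4 <- R4 - (11/17)*R2:  [      0       0  -58/17  132/17 ]
R4 <- R4 - (29/49)*R3:  [    0     0     0  97/7 ]
Row echelon form:
[ -1    3      -2        3 ]
[  0  -17      13      -12 ]
[  0    0  -98/17  -175/17 ]
[  0    0       0     97/7 ]
Nonzero rows / pivot columns: 4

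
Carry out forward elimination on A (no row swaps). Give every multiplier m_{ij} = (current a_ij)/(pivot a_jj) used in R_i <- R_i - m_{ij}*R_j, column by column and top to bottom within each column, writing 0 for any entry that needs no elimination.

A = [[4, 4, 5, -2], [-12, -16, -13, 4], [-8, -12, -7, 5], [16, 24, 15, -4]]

Forward elimination:
R2 <- R2 - (-3)*R1:  [  0  -4   2  -2 ]
R3 <- R3 - (-2)*R1:  [  0  -4   3   1 ]
R4 <- R4 - (4)*R1:  [  0   8  -5   4 ]
R3 <- R3 - (1)*R2:  [ 0  0  1  3 ]
R4 <- R4 - (-2)*R2:  [  0   0  -1   0 ]
R4 <- R4 - (-1)*R3:  [ 0  0  0  3 ]
Multipliers (in order of application): m_{21} = -3, m_{31} = -2, m_{41} = 4, m_{32} = 1, m_{42} = -2, m_{43} = -1

multipliers: -3, -2, 4, 1, -2, -1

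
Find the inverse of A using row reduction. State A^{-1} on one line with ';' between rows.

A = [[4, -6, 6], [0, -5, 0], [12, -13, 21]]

Gauss-Jordan on [A | I]:
R1 <- (1/4)*R1:  [    1  -3/2   3/2  |   1/4     0     0 ]
R3 <- R3 - (12)*R1:  [  0   5   3  |  -3   0   1 ]
R2 <- (1/-5)*R2:  [    0     1     0  |     0  -1/5     0 ]
R1 <- R1 - (-3/2)*R2:  [     1      0    3/2  |    1/4  -3/10      0 ]
R3 <- R3 - (5)*R2:  [  0   0   3  |  -3   1   1 ]
R3 <- (1/3)*R3:  [   0    0    1  |   -1  1/3  1/3 ]
R1 <- R1 - (3/2)*R3:  [    1     0     0  |   7/4  -4/5  -1/2 ]
Right block of [I | A^{-1}] is the inverse:
[ 7/4  -4/5  -1/2 ]
[   0  -1/5     0 ]
[  -1   1/3   1/3 ]

inverse = [7/4 -4/5 -1/2; 0 -1/5 0; -1 1/3 1/3]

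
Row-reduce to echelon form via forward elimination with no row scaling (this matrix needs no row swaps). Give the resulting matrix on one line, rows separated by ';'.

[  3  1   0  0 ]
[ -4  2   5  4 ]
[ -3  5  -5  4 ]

Forward elimination:
R2 <- R2 - (-4/3)*R1:  [    0  10/3     5     4 ]
R3 <- R3 - (-1)*R1:  [  0   6  -5   4 ]
R3 <- R3 - (9/5)*R2:  [     0      0    -14  -16/5 ]
Row echelon form:
[ 3     1    0      0 ]
[ 0  10/3    5      4 ]
[ 0     0  -14  -16/5 ]

REF = [3 1 0 0; 0 10/3 5 4; 0 0 -14 -16/5]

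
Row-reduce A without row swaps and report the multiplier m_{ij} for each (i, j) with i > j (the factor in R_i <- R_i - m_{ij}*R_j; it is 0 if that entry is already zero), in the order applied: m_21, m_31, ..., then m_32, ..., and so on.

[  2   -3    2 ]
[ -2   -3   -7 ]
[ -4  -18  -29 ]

multipliers: -1, -2, 4

Forward elimination:
R2 <- R2 - (-1)*R1:  [  0  -6  -5 ]
R3 <- R3 - (-2)*R1:  [   0  -24  -25 ]
R3 <- R3 - (4)*R2:  [  0   0  -5 ]
Multipliers (in order of application): m_{21} = -1, m_{31} = -2, m_{32} = 4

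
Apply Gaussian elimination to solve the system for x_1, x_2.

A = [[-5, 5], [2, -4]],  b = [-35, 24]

Forward elimination on [A|b]:
R2 <- R2 - (-2/5)*R1:  [  0  -2  10 ]
Row echelon form:
[ -5   5  |  -35 ]
[  0  -2  |   10 ]
Back-substitution:
x_2 = (10) / -2 = -5
x_1 = (-35 - (5)*(-5)) / -5 = 2

(2, -5)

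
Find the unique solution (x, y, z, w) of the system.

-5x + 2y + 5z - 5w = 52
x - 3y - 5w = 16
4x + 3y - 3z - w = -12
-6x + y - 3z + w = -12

(-1, 1, 5, -4)

Forward elimination on [A|b]:
R2 <- R2 - (-1/5)*R1:  [     0  -13/5      1     -6  132/5 ]
R3 <- R3 - (-4/5)*R1:  [     0   23/5      1     -5  148/5 ]
R4 <- R4 - (6/5)*R1:  [      0    -7/5      -9       7  -372/5 ]
R3 <- R3 - (-23/13)*R2:  [       0        0    36/13  -203/13   992/13 ]
R4 <- R4 - (7/13)*R2:  [        0         0   -124/13    133/13  -1152/13 ]
R4 <- R4 - (-31/9)*R3:  [      0       0       0  -392/9  1568/9 ]
Row echelon form:
[ -5      2      5       -5  |      52 ]
[  0  -13/5      1       -6  |   132/5 ]
[  0      0  36/13  -203/13  |  992/13 ]
[  0      0      0   -392/9  |  1568/9 ]
Back-substitution:
w = (1568/9) / (-392/9) = -4
z = (992/13 - (-203/13)*(-4)) / (36/13) = 5
y = (132/5 - (1)*(5) - (-6)*(-4)) / (-13/5) = 1
x = (52 - (2)*(1) - (5)*(5) - (-5)*(-4)) / -5 = -1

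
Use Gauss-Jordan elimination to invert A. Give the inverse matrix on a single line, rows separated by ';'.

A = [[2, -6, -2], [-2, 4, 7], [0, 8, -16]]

inverse = [15/2 7 17/8; 2 2 5/8; 1 1 1/4]

Gauss-Jordan on [A | I]:
R1 <- (1/2)*R1:  [   1   -3   -1  |  1/2    0    0 ]
R2 <- R2 - (-2)*R1:  [  0  -2   5  |   1   1   0 ]
R2 <- (1/-2)*R2:  [    0     1  -5/2  |  -1/2  -1/2     0 ]
R1 <- R1 - (-3)*R2:  [     1      0  -17/2  |     -1   -3/2      0 ]
R3 <- R3 - (8)*R2:  [ 0  0  4  |  4  4  1 ]
R3 <- (1/4)*R3:  [   0    0    1  |    1    1  1/4 ]
R1 <- R1 - (-17/2)*R3:  [    1     0     0  |  15/2     7  17/8 ]
R2 <- R2 - (-5/2)*R3:  [   0    1    0  |    2    2  5/8 ]
Right block of [I | A^{-1}] is the inverse:
[ 15/2  7  17/8 ]
[    2  2   5/8 ]
[    1  1   1/4 ]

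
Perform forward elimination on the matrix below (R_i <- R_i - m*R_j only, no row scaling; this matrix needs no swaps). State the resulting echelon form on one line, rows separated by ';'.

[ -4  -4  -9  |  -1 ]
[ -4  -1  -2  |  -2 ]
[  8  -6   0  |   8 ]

Forward elimination:
R2 <- R2 - (1)*R1:  [  0   3   7  -1 ]
R3 <- R3 - (-2)*R1:  [   0  -14  -18    6 ]
R3 <- R3 - (-14/3)*R2:  [    0     0  44/3   4/3 ]
Row echelon form:
[ -4  -4    -9  |   -1 ]
[  0   3     7  |   -1 ]
[  0   0  44/3  |  4/3 ]

REF = [-4 -4 -9 -1; 0 3 7 -1; 0 0 44/3 4/3]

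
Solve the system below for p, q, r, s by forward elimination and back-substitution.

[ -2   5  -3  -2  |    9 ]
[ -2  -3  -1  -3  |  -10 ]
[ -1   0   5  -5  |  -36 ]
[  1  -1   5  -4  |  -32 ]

Forward elimination on [A|b]:
R2 <- R2 - (1)*R1:  [   0   -8    2   -1  -19 ]
R3 <- R3 - (1/2)*R1:  [     0   -5/2   13/2     -4  -81/2 ]
R4 <- R4 - (-1/2)*R1:  [     0    3/2    7/2     -5  -55/2 ]
R3 <- R3 - (5/16)*R2:  [       0        0     47/8   -59/16  -553/16 ]
R4 <- R4 - (-3/16)*R2:  [       0        0     31/8   -83/16  -497/16 ]
R4 <- R4 - (31/47)*R3:  [       0        0        0  -259/94  -777/94 ]
Row echelon form:
[ -2   5    -3       -2  |        9 ]
[  0  -8     2       -1  |      -19 ]
[  0   0  47/8   -59/16  |  -553/16 ]
[  0   0     0  -259/94  |  -777/94 ]
Back-substitution:
s = (-777/94) / (-259/94) = 3
r = (-553/16 - (-59/16)*(3)) / (47/8) = -4
q = (-19 - (2)*(-4) - (-1)*(3)) / -8 = 1
p = (9 - (5)*(1) - (-3)*(-4) - (-2)*(3)) / -2 = 1

(1, 1, -4, 3)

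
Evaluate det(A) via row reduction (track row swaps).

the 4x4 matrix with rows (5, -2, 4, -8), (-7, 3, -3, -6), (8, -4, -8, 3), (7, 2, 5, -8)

Forward elimination:
R2 <- R2 - (-7/5)*R1:  [     0    1/5   13/5  -86/5 ]
R3 <- R3 - (8/5)*R1:  [     0   -4/5  -72/5   79/5 ]
R4 <- R4 - (7/5)*R1:  [    0  24/5  -3/5  16/5 ]
R3 <- R3 - (-4)*R2:  [   0    0   -4  -53 ]
R4 <- R4 - (24)*R2:  [   0    0  -63  416 ]
R4 <- R4 - (63/4)*R3:  [      0       0       0  5003/4 ]
Upper-triangular form:
[ 5   -2     4      -8 ]
[ 0  1/5  13/5   -86/5 ]
[ 0    0    -4     -53 ]
[ 0    0     0  5003/4 ]
det(A) = (-1)^0 * (5) * (1/5) * (-4) * (5003/4) = -5003  (0 row swaps -> sign +1)

det(A) = -5003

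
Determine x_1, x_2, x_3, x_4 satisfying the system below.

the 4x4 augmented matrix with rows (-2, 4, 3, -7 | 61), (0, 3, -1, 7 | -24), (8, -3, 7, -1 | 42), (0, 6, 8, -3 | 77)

Forward elimination on [A|b]:
R3 <- R3 - (-4)*R1:  [   0   13   19  -29  286 ]
R3 <- R3 - (13/3)*R2:  [      0       0    70/3  -178/3     390 ]
R4 <- R4 - (2)*R2:  [   0    0   10  -17  125 ]
R4 <- R4 - (3/7)*R3:  [      0       0       0    59/7  -295/7 ]
Row echelon form:
[ -2  4     3      -7  |      61 ]
[  0  3    -1       7  |     -24 ]
[  0  0  70/3  -178/3  |     390 ]
[  0  0     0    59/7  |  -295/7 ]
Back-substitution:
x_4 = (-295/7) / (59/7) = -5
x_3 = (390 - (-178/3)*(-5)) / (70/3) = 4
x_2 = (-24 - (-1)*(4) - (7)*(-5)) / 3 = 5
x_1 = (61 - (4)*(5) - (3)*(4) - (-7)*(-5)) / -2 = 3

(3, 5, 4, -5)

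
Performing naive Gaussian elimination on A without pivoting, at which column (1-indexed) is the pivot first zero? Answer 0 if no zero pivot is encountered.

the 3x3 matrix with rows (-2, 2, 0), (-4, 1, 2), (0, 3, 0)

first zero-pivot column = 0

Naive forward elimination:
R2 <- R2 - (2)*R1:  [  0  -3   2 ]
R3 <- R3 - (-1)*R2:  [ 0  0  2 ]
All pivots nonzero; naive elimination completes without hitting a zero pivot.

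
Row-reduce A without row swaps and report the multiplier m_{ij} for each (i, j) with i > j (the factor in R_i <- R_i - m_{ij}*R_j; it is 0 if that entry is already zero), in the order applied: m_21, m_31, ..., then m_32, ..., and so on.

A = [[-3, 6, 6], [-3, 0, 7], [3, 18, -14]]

Forward elimination:
R2 <- R2 - (1)*R1:  [  0  -6   1 ]
R3 <- R3 - (-1)*R1:  [  0  24  -8 ]
R3 <- R3 - (-4)*R2:  [  0   0  -4 ]
Multipliers (in order of application): m_{21} = 1, m_{31} = -1, m_{32} = -4

multipliers: 1, -1, -4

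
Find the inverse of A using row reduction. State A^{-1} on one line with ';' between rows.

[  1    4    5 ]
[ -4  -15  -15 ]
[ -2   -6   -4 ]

inverse = [15/2 7/2 -15/4; -7/2 -3/2 5/4; 3/2 1/2 -1/4]

Gauss-Jordan on [A | I]:
R2 <- R2 - (-4)*R1:  [ 0  1  5  |  4  1  0 ]
R3 <- R3 - (-2)*R1:  [ 0  2  6  |  2  0  1 ]
R1 <- R1 - (4)*R2:  [   1    0  -15  |  -15   -4    0 ]
R3 <- R3 - (2)*R2:  [  0   0  -4  |  -6  -2   1 ]
R3 <- (1/-4)*R3:  [    0     0     1  |   3/2   1/2  -1/4 ]
R1 <- R1 - (-15)*R3:  [     1      0      0  |   15/2    7/2  -15/4 ]
R2 <- R2 - (5)*R3:  [    0     1     0  |  -7/2  -3/2   5/4 ]
Right block of [I | A^{-1}] is the inverse:
[ 15/2   7/2  -15/4 ]
[ -7/2  -3/2    5/4 ]
[  3/2   1/2   -1/4 ]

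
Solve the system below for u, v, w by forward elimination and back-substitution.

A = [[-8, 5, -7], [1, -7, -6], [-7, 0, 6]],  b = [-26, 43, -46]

Forward elimination on [A|b]:
R2 <- R2 - (-1/8)*R1:  [     0  -51/8  -55/8  159/4 ]
R3 <- R3 - (7/8)*R1:  [     0  -35/8   97/8  -93/4 ]
R3 <- R3 - (35/51)*R2:  [       0        0   859/51  -859/17 ]
Row echelon form:
[ -8      5      -7  |      -26 ]
[  0  -51/8   -55/8  |    159/4 ]
[  0      0  859/51  |  -859/17 ]
Back-substitution:
w = (-859/17) / (859/51) = -3
v = (159/4 - (-55/8)*(-3)) / (-51/8) = -3
u = (-26 - (5)*(-3) - (-7)*(-3)) / -8 = 4

(4, -3, -3)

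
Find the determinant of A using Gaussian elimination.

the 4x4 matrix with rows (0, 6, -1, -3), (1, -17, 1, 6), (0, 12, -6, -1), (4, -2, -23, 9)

Forward elimination:
R1 <-> R2   (pivot in column 1 was zero)
[ 1  -17    1   6 ]
[ 0    6   -1  -3 ]
[ 0   12   -6  -1 ]
[ 4   -2  -23   9 ]
R4 <- R4 - (4)*R1:  [   0   66  -27  -15 ]
R3 <- R3 - (2)*R2:  [  0   0  -4   5 ]
R4 <- R4 - (11)*R2:  [   0    0  -16   18 ]
R4 <- R4 - (4)*R3:  [  0   0   0  -2 ]
Upper-triangular form:
[ 1  -17   1   6 ]
[ 0    6  -1  -3 ]
[ 0    0  -4   5 ]
[ 0    0   0  -2 ]
det(A) = (-1)^1 * (1) * (6) * (-4) * (-2) = -48  (1 row swap -> sign -1)

det(A) = -48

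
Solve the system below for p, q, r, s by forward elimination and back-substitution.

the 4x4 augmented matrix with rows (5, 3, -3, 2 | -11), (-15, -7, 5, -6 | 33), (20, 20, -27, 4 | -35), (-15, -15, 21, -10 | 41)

(-2, 2, 1, -2)

Forward elimination on [A|b]:
R2 <- R2 - (-3)*R1:  [  0   2  -4   0   0 ]
R3 <- R3 - (4)*R1:  [   0    8  -15   -4    9 ]
R4 <- R4 - (-3)*R1:  [  0  -6  12  -4   8 ]
R3 <- R3 - (4)*R2:  [  0   0   1  -4   9 ]
R4 <- R4 - (-3)*R2:  [  0   0   0  -4   8 ]
Row echelon form:
[ 5  3  -3   2  |  -11 ]
[ 0  2  -4   0  |    0 ]
[ 0  0   1  -4  |    9 ]
[ 0  0   0  -4  |    8 ]
Back-substitution:
s = (8) / -4 = -2
r = (9 - (-4)*(-2)) / 1 = 1
q = (0 - (-4)*(1)) / 2 = 2
p = (-11 - (3)*(2) - (-3)*(1) - (2)*(-2)) / 5 = -2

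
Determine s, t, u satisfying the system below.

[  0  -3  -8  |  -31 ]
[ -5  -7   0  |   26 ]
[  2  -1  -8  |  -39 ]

Forward elimination on [A|b]:
R1 <-> R2   (pivot in column 1 was zero)
[ -5  -7   0   26 ]
[  0  -3  -8  -31 ]
[  2  -1  -8  -39 ]
R3 <- R3 - (-2/5)*R1:  [      0   -19/5      -8  -143/5 ]
R3 <- R3 - (19/15)*R2:  [     0      0  32/15   32/3 ]
Row echelon form:
[ -5  -7      0  |    26 ]
[  0  -3     -8  |   -31 ]
[  0   0  32/15  |  32/3 ]
Back-substitution:
u = (32/3) / (32/15) = 5
t = (-31 - (-8)*(5)) / -3 = -3
s = (26 - (-7)*(-3)) / -5 = -1

(-1, -3, 5)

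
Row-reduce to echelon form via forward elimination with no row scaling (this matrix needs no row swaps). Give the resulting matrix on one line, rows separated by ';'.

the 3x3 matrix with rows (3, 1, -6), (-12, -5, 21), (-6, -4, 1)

Forward elimination:
R2 <- R2 - (-4)*R1:  [  0  -1  -3 ]
R3 <- R3 - (-2)*R1:  [   0   -2  -11 ]
R3 <- R3 - (2)*R2:  [  0   0  -5 ]
Row echelon form:
[ 3   1  -6 ]
[ 0  -1  -3 ]
[ 0   0  -5 ]

REF = [3 1 -6; 0 -1 -3; 0 0 -5]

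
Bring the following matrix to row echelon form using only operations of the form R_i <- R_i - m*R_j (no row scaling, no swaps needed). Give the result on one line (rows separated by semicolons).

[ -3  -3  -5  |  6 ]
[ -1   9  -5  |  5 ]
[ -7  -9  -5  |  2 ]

Forward elimination:
R2 <- R2 - (1/3)*R1:  [     0     10  -10/3      3 ]
R3 <- R3 - (7/3)*R1:  [    0    -2  20/3   -12 ]
R3 <- R3 - (-1/5)*R2:  [     0      0      6  -57/5 ]
Row echelon form:
[ -3  -3     -5  |      6 ]
[  0  10  -10/3  |      3 ]
[  0   0      6  |  -57/5 ]

REF = [-3 -3 -5 6; 0 10 -10/3 3; 0 0 6 -57/5]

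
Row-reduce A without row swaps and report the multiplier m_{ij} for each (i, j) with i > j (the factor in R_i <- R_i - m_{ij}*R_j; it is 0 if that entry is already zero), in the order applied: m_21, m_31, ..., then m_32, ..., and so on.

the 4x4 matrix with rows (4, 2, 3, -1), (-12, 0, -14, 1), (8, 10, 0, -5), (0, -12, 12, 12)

multipliers: -3, 2, 0, 1, -2, -2

Forward elimination:
R2 <- R2 - (-3)*R1:  [  0   6  -5  -2 ]
R3 <- R3 - (2)*R1:  [  0   6  -6  -3 ]
R4: entry in column 1 is already 0 -> m_{41} = 0 (no row operation needed)
R3 <- R3 - (1)*R2:  [  0   0  -1  -1 ]
R4 <- R4 - (-2)*R2:  [ 0  0  2  8 ]
R4 <- R4 - (-2)*R3:  [ 0  0  0  6 ]
Multipliers (in order of application): m_{21} = -3, m_{31} = 2, m_{41} = 0, m_{32} = 1, m_{42} = -2, m_{43} = -2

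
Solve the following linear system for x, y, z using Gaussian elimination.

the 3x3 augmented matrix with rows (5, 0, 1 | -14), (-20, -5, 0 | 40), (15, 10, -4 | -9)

(-3, 4, 1)

Forward elimination on [A|b]:
R2 <- R2 - (-4)*R1:  [   0   -5    4  -16 ]
R3 <- R3 - (3)*R1:  [  0  10  -7  33 ]
R3 <- R3 - (-2)*R2:  [ 0  0  1  1 ]
Row echelon form:
[ 5   0  1  |  -14 ]
[ 0  -5  4  |  -16 ]
[ 0   0  1  |    1 ]
Back-substitution:
z = (1) / 1 = 1
y = (-16 - (4)*(1)) / -5 = 4
x = (-14 - (1)*(1)) / 5 = -3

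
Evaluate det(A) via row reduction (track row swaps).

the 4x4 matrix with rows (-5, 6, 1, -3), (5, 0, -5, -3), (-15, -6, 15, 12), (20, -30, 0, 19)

Forward elimination:
R2 <- R2 - (-1)*R1:  [  0   6  -4  -6 ]
R3 <- R3 - (3)*R1:  [   0  -24   12   21 ]
R4 <- R4 - (-4)*R1:  [  0  -6   4   7 ]
R3 <- R3 - (-4)*R2:  [  0   0  -4  -3 ]
R4 <- R4 - (-1)*R2:  [ 0  0  0  1 ]
Upper-triangular form:
[ -5  6   1  -3 ]
[  0  6  -4  -6 ]
[  0  0  -4  -3 ]
[  0  0   0   1 ]
det(A) = (-1)^0 * (-5) * (6) * (-4) * (1) = 120  (0 row swaps -> sign +1)

det(A) = 120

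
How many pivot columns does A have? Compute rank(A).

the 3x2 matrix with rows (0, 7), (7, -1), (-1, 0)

Row reduction:
R1 <-> R2   (pivot in column 1 was zero)
[  7  -1 ]
[  0   7 ]
[ -1   0 ]
R3 <- R3 - (-1/7)*R1:  [    0  -1/7 ]
R3 <- R3 - (-1/49)*R2:  [ 0  0 ]
Row echelon form:
[ 7  -1 ]
[ 0   7 ]
[ 0   0 ]
Nonzero rows / pivot columns: 2

rank(A) = 2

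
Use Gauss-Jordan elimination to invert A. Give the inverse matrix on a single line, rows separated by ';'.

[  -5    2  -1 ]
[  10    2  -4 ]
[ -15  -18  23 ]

Gauss-Jordan on [A | I]:
R1 <- (1/-5)*R1:  [    1  -2/5   1/5  |  -1/5     0     0 ]
R2 <- R2 - (10)*R1:  [  0   6  -6  |   2   1   0 ]
R3 <- R3 - (-15)*R1:  [   0  -24   26  |   -3    0    1 ]
R2 <- (1/6)*R2:  [   0    1   -1  |  1/3  1/6    0 ]
R1 <- R1 - (-2/5)*R2:  [     1      0   -1/5  |  -1/15   1/15      0 ]
R3 <- R3 - (-24)*R2:  [ 0  0  2  |  5  4  1 ]
R3 <- (1/2)*R3:  [   0    0    1  |  5/2    2  1/2 ]
R1 <- R1 - (-1/5)*R3:  [     1      0      0  |  13/30   7/15   1/10 ]
R2 <- R2 - (-1)*R3:  [    0     1     0  |  17/6  13/6   1/2 ]
Right block of [I | A^{-1}] is the inverse:
[ 13/30  7/15  1/10 ]
[  17/6  13/6   1/2 ]
[   5/2     2   1/2 ]

inverse = [13/30 7/15 1/10; 17/6 13/6 1/2; 5/2 2 1/2]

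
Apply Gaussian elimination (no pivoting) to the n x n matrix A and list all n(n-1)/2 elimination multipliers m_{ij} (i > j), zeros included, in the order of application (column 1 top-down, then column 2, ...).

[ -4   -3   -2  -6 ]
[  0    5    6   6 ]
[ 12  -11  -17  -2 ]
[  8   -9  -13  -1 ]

Forward elimination:
R2: entry in column 1 is already 0 -> m_{21} = 0 (no row operation needed)
R3 <- R3 - (-3)*R1:  [   0  -20  -23  -20 ]
R4 <- R4 - (-2)*R1:  [   0  -15  -17  -13 ]
R3 <- R3 - (-4)*R2:  [ 0  0  1  4 ]
R4 <- R4 - (-3)*R2:  [ 0  0  1  5 ]
R4 <- R4 - (1)*R3:  [ 0  0  0  1 ]
Multipliers (in order of application): m_{21} = 0, m_{31} = -3, m_{41} = -2, m_{32} = -4, m_{42} = -3, m_{43} = 1

multipliers: 0, -3, -2, -4, -3, 1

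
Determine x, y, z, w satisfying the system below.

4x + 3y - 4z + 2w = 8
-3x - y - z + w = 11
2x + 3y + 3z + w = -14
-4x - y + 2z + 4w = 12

Forward elimination on [A|b]:
R2 <- R2 - (-3/4)*R1:  [   0  5/4   -4  5/2   17 ]
R3 <- R3 - (1/2)*R1:  [   0  3/2    5    0  -18 ]
R4 <- R4 - (-1)*R1:  [  0   2  -2   6  20 ]
R3 <- R3 - (6/5)*R2:  [      0       0    49/5      -3  -192/5 ]
R4 <- R4 - (8/5)*R2:  [     0      0   22/5      2  -36/5 ]
R4 <- R4 - (22/49)*R3:  [      0       0       0  164/49  492/49 ]
Row echelon form:
[ 4    3    -4       2  |       8 ]
[ 0  5/4    -4     5/2  |      17 ]
[ 0    0  49/5      -3  |  -192/5 ]
[ 0    0     0  164/49  |  492/49 ]
Back-substitution:
w = (492/49) / (164/49) = 3
z = (-192/5 - (-3)*(3)) / (49/5) = -3
y = (17 - (-4)*(-3) - (5/2)*(3)) / (5/4) = -2
x = (8 - (3)*(-2) - (-4)*(-3) - (2)*(3)) / 4 = -1

(-1, -2, -3, 3)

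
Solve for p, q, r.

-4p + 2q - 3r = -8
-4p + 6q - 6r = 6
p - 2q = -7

Forward elimination on [A|b]:
R2 <- R2 - (1)*R1:  [  0   4  -3  14 ]
R3 <- R3 - (-1/4)*R1:  [    0  -3/2  -3/4    -9 ]
R3 <- R3 - (-3/8)*R2:  [     0      0  -15/8  -15/4 ]
Row echelon form:
[ -4  2     -3  |     -8 ]
[  0  4     -3  |     14 ]
[  0  0  -15/8  |  -15/4 ]
Back-substitution:
r = (-15/4) / (-15/8) = 2
q = (14 - (-3)*(2)) / 4 = 5
p = (-8 - (2)*(5) - (-3)*(2)) / -4 = 3

(3, 5, 2)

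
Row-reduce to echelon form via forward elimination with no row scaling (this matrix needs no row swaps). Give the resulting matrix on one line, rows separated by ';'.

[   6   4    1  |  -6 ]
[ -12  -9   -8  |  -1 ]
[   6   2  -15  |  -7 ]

Forward elimination:
R2 <- R2 - (-2)*R1:  [   0   -1   -6  -13 ]
R3 <- R3 - (1)*R1:  [   0   -2  -16   -1 ]
R3 <- R3 - (2)*R2:  [  0   0  -4  25 ]
Row echelon form:
[ 6   4   1  |   -6 ]
[ 0  -1  -6  |  -13 ]
[ 0   0  -4  |   25 ]

REF = [6 4 1 -6; 0 -1 -6 -13; 0 0 -4 25]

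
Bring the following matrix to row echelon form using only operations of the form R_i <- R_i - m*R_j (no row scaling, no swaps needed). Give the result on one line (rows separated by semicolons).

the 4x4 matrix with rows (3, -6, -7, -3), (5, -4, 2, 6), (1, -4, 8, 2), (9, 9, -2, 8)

Forward elimination:
R2 <- R2 - (5/3)*R1:  [    0     6  41/3    11 ]
R3 <- R3 - (1/3)*R1:  [    0    -2  31/3     3 ]
R4 <- R4 - (3)*R1:  [  0  27  19  17 ]
R3 <- R3 - (-1/3)*R2:  [     0      0  134/9   20/3 ]
R4 <- R4 - (9/2)*R2:  [     0      0  -85/2  -65/2 ]
R4 <- R4 - (-765/268)*R3:  [         0          0          0  -1805/134 ]
Row echelon form:
[ 3  -6     -7         -3 ]
[ 0   6   41/3         11 ]
[ 0   0  134/9       20/3 ]
[ 0   0      0  -1805/134 ]

REF = [3 -6 -7 -3; 0 6 41/3 11; 0 0 134/9 20/3; 0 0 0 -1805/134]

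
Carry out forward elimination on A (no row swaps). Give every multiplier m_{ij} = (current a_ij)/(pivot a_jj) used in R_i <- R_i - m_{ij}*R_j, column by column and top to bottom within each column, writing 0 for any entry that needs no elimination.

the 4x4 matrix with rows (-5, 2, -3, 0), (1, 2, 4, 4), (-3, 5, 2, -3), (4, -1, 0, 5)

Forward elimination:
R2 <- R2 - (-1/5)*R1:  [    0  12/5  17/5     4 ]
R3 <- R3 - (3/5)*R1:  [    0  19/5  19/5    -3 ]
R4 <- R4 - (-4/5)*R1:  [     0    3/5  -12/5      5 ]
R3 <- R3 - (19/12)*R2:  [      0       0  -19/12   -28/3 ]
R4 <- R4 - (1/4)*R2:  [     0      0  -13/4      4 ]
R4 <- R4 - (39/19)*R3:  [      0       0       0  440/19 ]
Multipliers (in order of application): m_{21} = -1/5, m_{31} = 3/5, m_{41} = -4/5, m_{32} = 19/12, m_{42} = 1/4, m_{43} = 39/19

multipliers: -1/5, 3/5, -4/5, 19/12, 1/4, 39/19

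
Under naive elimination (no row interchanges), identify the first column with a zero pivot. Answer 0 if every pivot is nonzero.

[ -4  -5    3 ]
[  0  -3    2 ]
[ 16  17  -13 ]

Naive forward elimination:
R3 <- R3 - (-4)*R1:  [  0  -3  -1 ]
R3 <- R3 - (1)*R2:  [  0   0  -3 ]
All pivots nonzero; naive elimination completes without hitting a zero pivot.

first zero-pivot column = 0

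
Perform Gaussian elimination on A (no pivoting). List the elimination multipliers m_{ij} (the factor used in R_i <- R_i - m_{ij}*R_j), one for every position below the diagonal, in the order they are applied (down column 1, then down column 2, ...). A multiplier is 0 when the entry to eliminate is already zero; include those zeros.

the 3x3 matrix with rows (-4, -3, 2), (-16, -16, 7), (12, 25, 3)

multipliers: 4, -3, -4

Forward elimination:
R2 <- R2 - (4)*R1:  [  0  -4  -1 ]
R3 <- R3 - (-3)*R1:  [  0  16   9 ]
R3 <- R3 - (-4)*R2:  [ 0  0  5 ]
Multipliers (in order of application): m_{21} = 4, m_{31} = -3, m_{32} = -4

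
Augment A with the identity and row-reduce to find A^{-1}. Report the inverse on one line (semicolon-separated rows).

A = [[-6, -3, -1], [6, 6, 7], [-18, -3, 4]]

Gauss-Jordan on [A | I]:
R1 <- (1/-6)*R1:  [    1   1/2   1/6  |  -1/6     0     0 ]
R2 <- R2 - (6)*R1:  [ 0  3  6  |  1  1  0 ]
R3 <- R3 - (-18)*R1:  [  0   6   7  |  -3   0   1 ]
R2 <- (1/3)*R2:  [   0    1    2  |  1/3  1/3    0 ]
R1 <- R1 - (1/2)*R2:  [    1     0  -5/6  |  -1/3  -1/6     0 ]
R3 <- R3 - (6)*R2:  [  0   0  -5  |  -5  -2   1 ]
R3 <- (1/-5)*R3:  [    0     0     1  |     1   2/5  -1/5 ]
R1 <- R1 - (-5/6)*R3:  [    1     0     0  |   1/2   1/6  -1/6 ]
R2 <- R2 - (2)*R3:  [     0      1      0  |   -5/3  -7/15    2/5 ]
Right block of [I | A^{-1}] is the inverse:
[  1/2    1/6  -1/6 ]
[ -5/3  -7/15   2/5 ]
[    1    2/5  -1/5 ]

inverse = [1/2 1/6 -1/6; -5/3 -7/15 2/5; 1 2/5 -1/5]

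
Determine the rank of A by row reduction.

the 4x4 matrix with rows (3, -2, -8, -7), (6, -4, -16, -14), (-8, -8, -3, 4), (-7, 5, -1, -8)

rank(A) = 3

Row reduction:
R2 <- R2 - (2)*R1:  [ 0  0  0  0 ]
R3 <- R3 - (-8/3)*R1:  [     0  -40/3  -73/3  -44/3 ]
R4 <- R4 - (-7/3)*R1:  [     0    1/3  -59/3  -73/3 ]
R2 <-> R3   (pivot in column 2 was zero)
[ 3     -2     -8     -7 ]
[ 0  -40/3  -73/3  -44/3 ]
[ 0      0      0      0 ]
[ 0    1/3  -59/3  -73/3 ]
R4 <- R4 - (-1/40)*R2:  [       0        0  -811/40  -247/10 ]
R3 <-> R4   (pivot in column 3 was zero)
[ 3     -2       -8       -7 ]
[ 0  -40/3    -73/3    -44/3 ]
[ 0      0  -811/40  -247/10 ]
[ 0      0        0        0 ]
Row echelon form:
[ 3     -2       -8       -7 ]
[ 0  -40/3    -73/3    -44/3 ]
[ 0      0  -811/40  -247/10 ]
[ 0      0        0        0 ]
Nonzero rows / pivot columns: 3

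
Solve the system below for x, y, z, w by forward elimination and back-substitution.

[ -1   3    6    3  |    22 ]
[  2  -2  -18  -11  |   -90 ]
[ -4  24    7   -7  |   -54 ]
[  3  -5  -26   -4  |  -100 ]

Forward elimination on [A|b]:
R2 <- R2 - (-2)*R1:  [   0    4   -6   -5  -46 ]
R3 <- R3 - (4)*R1:  [    0    12   -17   -19  -142 ]
R4 <- R4 - (-3)*R1:  [   0    4   -8    5  -34 ]
R3 <- R3 - (3)*R2:  [  0   0   1  -4  -4 ]
R4 <- R4 - (1)*R2:  [  0   0  -2  10  12 ]
R4 <- R4 - (-2)*R3:  [ 0  0  0  2  4 ]
Row echelon form:
[ -1  3   6   3  |   22 ]
[  0  4  -6  -5  |  -46 ]
[  0  0   1  -4  |   -4 ]
[  0  0   0   2  |    4 ]
Back-substitution:
w = (4) / 2 = 2
z = (-4 - (-4)*(2)) / 1 = 4
y = (-46 - (-6)*(4) - (-5)*(2)) / 4 = -3
x = (22 - (3)*(-3) - (6)*(4) - (3)*(2)) / -1 = -1

(-1, -3, 4, 2)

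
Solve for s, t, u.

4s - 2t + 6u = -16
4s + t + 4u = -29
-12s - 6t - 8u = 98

Forward elimination on [A|b]:
R2 <- R2 - (1)*R1:  [   0    3   -2  -13 ]
R3 <- R3 - (-3)*R1:  [   0  -12   10   50 ]
R3 <- R3 - (-4)*R2:  [  0   0   2  -2 ]
Row echelon form:
[ 4  -2   6  |  -16 ]
[ 0   3  -2  |  -13 ]
[ 0   0   2  |   -2 ]
Back-substitution:
u = (-2) / 2 = -1
t = (-13 - (-2)*(-1)) / 3 = -5
s = (-16 - (-2)*(-5) - (6)*(-1)) / 4 = -5

(-5, -5, -1)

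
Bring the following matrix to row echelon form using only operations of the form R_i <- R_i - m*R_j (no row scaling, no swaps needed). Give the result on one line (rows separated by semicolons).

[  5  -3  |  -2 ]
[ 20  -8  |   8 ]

Forward elimination:
R2 <- R2 - (4)*R1:  [  0   4  16 ]
Row echelon form:
[ 5  -3  |  -2 ]
[ 0   4  |  16 ]

REF = [5 -3 -2; 0 4 16]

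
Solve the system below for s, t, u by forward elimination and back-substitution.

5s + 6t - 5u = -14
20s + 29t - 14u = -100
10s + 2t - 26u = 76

(-2, -4, -4)

Forward elimination on [A|b]:
R2 <- R2 - (4)*R1:  [   0    5    6  -44 ]
R3 <- R3 - (2)*R1:  [   0  -10  -16  104 ]
R3 <- R3 - (-2)*R2:  [  0   0  -4  16 ]
Row echelon form:
[ 5  6  -5  |  -14 ]
[ 0  5   6  |  -44 ]
[ 0  0  -4  |   16 ]
Back-substitution:
u = (16) / -4 = -4
t = (-44 - (6)*(-4)) / 5 = -4
s = (-14 - (6)*(-4) - (-5)*(-4)) / 5 = -2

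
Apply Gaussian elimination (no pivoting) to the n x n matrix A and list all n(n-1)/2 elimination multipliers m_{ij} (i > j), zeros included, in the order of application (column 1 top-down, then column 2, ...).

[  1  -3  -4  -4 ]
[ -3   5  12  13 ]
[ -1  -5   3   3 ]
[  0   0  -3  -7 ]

Forward elimination:
R2 <- R2 - (-3)*R1:  [  0  -4   0   1 ]
R3 <- R3 - (-1)*R1:  [  0  -8  -1  -1 ]
R4: entry in column 1 is already 0 -> m_{41} = 0 (no row operation needed)
R3 <- R3 - (2)*R2:  [  0   0  -1  -3 ]
R4: entry in column 2 is already 0 -> m_{42} = 0 (no row operation needed)
R4 <- R4 - (3)*R3:  [ 0  0  0  2 ]
Multipliers (in order of application): m_{21} = -3, m_{31} = -1, m_{41} = 0, m_{32} = 2, m_{42} = 0, m_{43} = 3

multipliers: -3, -1, 0, 2, 0, 3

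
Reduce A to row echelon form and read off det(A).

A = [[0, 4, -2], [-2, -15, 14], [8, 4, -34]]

det(A) = -48

Forward elimination:
R1 <-> R2   (pivot in column 1 was zero)
[ -2  -15   14 ]
[  0    4   -2 ]
[  8    4  -34 ]
R3 <- R3 - (-4)*R1:  [   0  -56   22 ]
R3 <- R3 - (-14)*R2:  [  0   0  -6 ]
Upper-triangular form:
[ -2  -15  14 ]
[  0    4  -2 ]
[  0    0  -6 ]
det(A) = (-1)^1 * (-2) * (4) * (-6) = -48  (1 row swap -> sign -1)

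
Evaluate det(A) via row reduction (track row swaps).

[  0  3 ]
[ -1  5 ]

Forward elimination:
R1 <-> R2   (pivot in column 1 was zero)
[ -1  5 ]
[  0  3 ]
Upper-triangular form:
[ -1  5 ]
[  0  3 ]
det(A) = (-1)^1 * (-1) * (3) = 3  (1 row swap -> sign -1)

det(A) = 3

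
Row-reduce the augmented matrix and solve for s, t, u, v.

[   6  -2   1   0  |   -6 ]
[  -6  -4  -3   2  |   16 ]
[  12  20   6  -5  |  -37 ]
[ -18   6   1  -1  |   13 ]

(-1, 0, 0, 5)

Forward elimination on [A|b]:
R2 <- R2 - (-1)*R1:  [  0  -6  -2   2  10 ]
R3 <- R3 - (2)*R1:  [   0   24    4   -5  -25 ]
R4 <- R4 - (-3)*R1:  [  0   0   4  -1  -5 ]
R3 <- R3 - (-4)*R2:  [  0   0  -4   3  15 ]
R4 <- R4 - (-1)*R3:  [  0   0   0   2  10 ]
Row echelon form:
[ 6  -2   1  0  |  -6 ]
[ 0  -6  -2  2  |  10 ]
[ 0   0  -4  3  |  15 ]
[ 0   0   0  2  |  10 ]
Back-substitution:
v = (10) / 2 = 5
u = (15 - (3)*(5)) / -4 = 0
t = (10 - (-2)*(0) - (2)*(5)) / -6 = 0
s = (-6 - (-2)*(0) - (1)*(0)) / 6 = -1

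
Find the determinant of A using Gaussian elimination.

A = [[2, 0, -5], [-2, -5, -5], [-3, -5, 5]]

det(A) = -75

Forward elimination:
R2 <- R2 - (-1)*R1:  [   0   -5  -10 ]
R3 <- R3 - (-3/2)*R1:  [    0    -5  -5/2 ]
R3 <- R3 - (1)*R2:  [    0     0  15/2 ]
Upper-triangular form:
[ 2   0    -5 ]
[ 0  -5   -10 ]
[ 0   0  15/2 ]
det(A) = (-1)^0 * (2) * (-5) * (15/2) = -75  (0 row swaps -> sign +1)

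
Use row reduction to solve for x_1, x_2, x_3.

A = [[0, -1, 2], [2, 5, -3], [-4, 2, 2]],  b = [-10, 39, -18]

Forward elimination on [A|b]:
R1 <-> R2   (pivot in column 1 was zero)
[  2   5  -3   39 ]
[  0  -1   2  -10 ]
[ -4   2   2  -18 ]
R3 <- R3 - (-2)*R1:  [  0  12  -4  60 ]
R3 <- R3 - (-12)*R2:  [   0    0   20  -60 ]
Row echelon form:
[ 2   5  -3  |   39 ]
[ 0  -1   2  |  -10 ]
[ 0   0  20  |  -60 ]
Back-substitution:
x_3 = (-60) / 20 = -3
x_2 = (-10 - (2)*(-3)) / -1 = 4
x_1 = (39 - (5)*(4) - (-3)*(-3)) / 2 = 5

(5, 4, -3)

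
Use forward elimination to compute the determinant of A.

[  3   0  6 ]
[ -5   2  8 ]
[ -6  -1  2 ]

det(A) = 138

Forward elimination:
R2 <- R2 - (-5/3)*R1:  [  0   2  18 ]
R3 <- R3 - (-2)*R1:  [  0  -1  14 ]
R3 <- R3 - (-1/2)*R2:  [  0   0  23 ]
Upper-triangular form:
[ 3  0   6 ]
[ 0  2  18 ]
[ 0  0  23 ]
det(A) = (-1)^0 * (3) * (2) * (23) = 138  (0 row swaps -> sign +1)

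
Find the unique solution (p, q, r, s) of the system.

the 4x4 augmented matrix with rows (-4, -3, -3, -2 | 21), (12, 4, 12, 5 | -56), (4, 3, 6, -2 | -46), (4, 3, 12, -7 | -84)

Forward elimination on [A|b]:
R2 <- R2 - (-3)*R1:  [  0  -5   3  -1   7 ]
R3 <- R3 - (-1)*R1:  [   0    0    3   -4  -25 ]
R4 <- R4 - (-1)*R1:  [   0    0    9   -9  -63 ]
R4 <- R4 - (3)*R3:  [  0   0   0   3  12 ]
Row echelon form:
[ -4  -3  -3  -2  |   21 ]
[  0  -5   3  -1  |    7 ]
[  0   0   3  -4  |  -25 ]
[  0   0   0   3  |   12 ]
Back-substitution:
s = (12) / 3 = 4
r = (-25 - (-4)*(4)) / 3 = -3
q = (7 - (3)*(-3) - (-1)*(4)) / -5 = -4
p = (21 - (-3)*(-4) - (-3)*(-3) - (-2)*(4)) / -4 = -2

(-2, -4, -3, 4)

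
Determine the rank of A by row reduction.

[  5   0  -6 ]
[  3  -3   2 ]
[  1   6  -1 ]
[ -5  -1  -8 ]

Row reduction:
R2 <- R2 - (3/5)*R1:  [    0    -3  28/5 ]
R3 <- R3 - (1/5)*R1:  [   0    6  1/5 ]
R4 <- R4 - (-1)*R1:  [   0   -1  -14 ]
R3 <- R3 - (-2)*R2:  [    0     0  57/5 ]
R4 <- R4 - (1/3)*R2:  [       0        0  -238/15 ]
R4 <- R4 - (-238/171)*R3:  [ 0  0  0 ]
Row echelon form:
[ 5   0    -6 ]
[ 0  -3  28/5 ]
[ 0   0  57/5 ]
[ 0   0     0 ]
Nonzero rows / pivot columns: 3

rank(A) = 3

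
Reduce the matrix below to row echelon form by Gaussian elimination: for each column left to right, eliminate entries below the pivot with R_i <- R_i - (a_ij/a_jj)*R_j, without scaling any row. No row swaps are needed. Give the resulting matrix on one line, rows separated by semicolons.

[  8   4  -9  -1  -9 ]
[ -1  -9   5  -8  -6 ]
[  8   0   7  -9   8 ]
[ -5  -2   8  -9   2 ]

Forward elimination:
R2 <- R2 - (-1/8)*R1:  [     0  -17/2   31/8  -65/8  -57/8 ]
R3 <- R3 - (1)*R1:  [  0  -4  16  -8  17 ]
R4 <- R4 - (-5/8)*R1:  [     0    1/2   19/8  -77/8  -29/8 ]
R3 <- R3 - (8/17)*R2:  [      0       0  241/17  -71/17  346/17 ]
R4 <- R4 - (-1/17)*R2:  [       0        0   177/68  -687/68  -275/68 ]
R4 <- R4 - (177/964)*R3:  [         0          0          0  -2250/241  -7501/964 ]
Row echelon form:
[ 8      4      -9         -1         -9 ]
[ 0  -17/2    31/8      -65/8      -57/8 ]
[ 0      0  241/17     -71/17     346/17 ]
[ 0      0       0  -2250/241  -7501/964 ]

REF = [8 4 -9 -1 -9; 0 -17/2 31/8 -65/8 -57/8; 0 0 241/17 -71/17 346/17; 0 0 0 -2250/241 -7501/964]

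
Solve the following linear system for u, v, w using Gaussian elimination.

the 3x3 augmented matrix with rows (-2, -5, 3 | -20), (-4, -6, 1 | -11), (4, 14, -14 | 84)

(0, 1, -5)

Forward elimination on [A|b]:
R2 <- R2 - (2)*R1:  [  0   4  -5  29 ]
R3 <- R3 - (-2)*R1:  [  0   4  -8  44 ]
R3 <- R3 - (1)*R2:  [  0   0  -3  15 ]
Row echelon form:
[ -2  -5   3  |  -20 ]
[  0   4  -5  |   29 ]
[  0   0  -3  |   15 ]
Back-substitution:
w = (15) / -3 = -5
v = (29 - (-5)*(-5)) / 4 = 1
u = (-20 - (-5)*(1) - (3)*(-5)) / -2 = 0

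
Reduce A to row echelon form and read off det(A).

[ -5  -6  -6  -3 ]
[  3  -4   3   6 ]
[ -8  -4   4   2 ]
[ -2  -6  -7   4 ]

Forward elimination:
R2 <- R2 - (-3/5)*R1:  [     0  -38/5   -3/5   21/5 ]
R3 <- R3 - (8/5)*R1:  [    0  28/5  68/5  34/5 ]
R4 <- R4 - (2/5)*R1:  [     0  -18/5  -23/5   26/5 ]
R3 <- R3 - (-14/19)*R2:  [      0       0  250/19  188/19 ]
R4 <- R4 - (9/19)*R2:  [      0       0  -82/19   61/19 ]
R4 <- R4 - (-41/125)*R3:  [       0        0        0  807/125 ]
Upper-triangular form:
[ -5     -6      -6       -3 ]
[  0  -38/5    -3/5     21/5 ]
[  0      0  250/19   188/19 ]
[  0      0       0  807/125 ]
det(A) = (-1)^0 * (-5) * (-38/5) * (250/19) * (807/125) = 3228  (0 row swaps -> sign +1)

det(A) = 3228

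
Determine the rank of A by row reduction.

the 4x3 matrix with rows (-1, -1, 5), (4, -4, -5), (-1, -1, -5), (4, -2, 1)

rank(A) = 3

Row reduction:
R2 <- R2 - (-4)*R1:  [  0  -8  15 ]
R3 <- R3 - (1)*R1:  [   0    0  -10 ]
R4 <- R4 - (-4)*R1:  [  0  -6  21 ]
R4 <- R4 - (3/4)*R2:  [    0     0  39/4 ]
R4 <- R4 - (-39/40)*R3:  [ 0  0  0 ]
Row echelon form:
[ -1  -1    5 ]
[  0  -8   15 ]
[  0   0  -10 ]
[  0   0    0 ]
Nonzero rows / pivot columns: 3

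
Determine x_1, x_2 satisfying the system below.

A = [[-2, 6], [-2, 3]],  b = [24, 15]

(-3, 3)

Forward elimination on [A|b]:
R2 <- R2 - (1)*R1:  [  0  -3  -9 ]
Row echelon form:
[ -2   6  |  24 ]
[  0  -3  |  -9 ]
Back-substitution:
x_2 = (-9) / -3 = 3
x_1 = (24 - (6)*(3)) / -2 = -3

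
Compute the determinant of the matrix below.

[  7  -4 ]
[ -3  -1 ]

Forward elimination:
R2 <- R2 - (-3/7)*R1:  [     0  -19/7 ]
Upper-triangular form:
[ 7     -4 ]
[ 0  -19/7 ]
det(A) = (-1)^0 * (7) * (-19/7) = -19  (0 row swaps -> sign +1)

det(A) = -19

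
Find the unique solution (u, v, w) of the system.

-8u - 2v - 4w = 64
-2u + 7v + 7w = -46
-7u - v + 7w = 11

Forward elimination on [A|b]:
R2 <- R2 - (1/4)*R1:  [    0  15/2     8   -62 ]
R3 <- R3 - (7/8)*R1:  [    0   3/4  21/2   -45 ]
R3 <- R3 - (1/10)*R2:  [      0       0   97/10  -194/5 ]
Row echelon form:
[ -8    -2     -4  |      64 ]
[  0  15/2      8  |     -62 ]
[  0     0  97/10  |  -194/5 ]
Back-substitution:
w = (-194/5) / (97/10) = -4
v = (-62 - (8)*(-4)) / (15/2) = -4
u = (64 - (-2)*(-4) - (-4)*(-4)) / -8 = -5

(-5, -4, -4)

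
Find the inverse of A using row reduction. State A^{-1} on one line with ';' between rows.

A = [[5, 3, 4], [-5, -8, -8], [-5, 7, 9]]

Gauss-Jordan on [A | I]:
R1 <- (1/5)*R1:  [   1  3/5  4/5  |  1/5    0    0 ]
R2 <- R2 - (-5)*R1:  [  0  -5  -4  |   1   1   0 ]
R3 <- R3 - (-5)*R1:  [  0  10  13  |   1   0   1 ]
R2 <- (1/-5)*R2:  [    0     1   4/5  |  -1/5  -1/5     0 ]
R1 <- R1 - (3/5)*R2:  [    1     0  8/25  |  8/25  3/25     0 ]
R3 <- R3 - (10)*R2:  [ 0  0  5  |  3  2  1 ]
R3 <- (1/5)*R3:  [   0    0    1  |  3/5  2/5  1/5 ]
R1 <- R1 - (8/25)*R3:  [      1       0       0  |  16/125  -1/125  -8/125 ]
R2 <- R2 - (4/5)*R3:  [      0       1       0  |  -17/25  -13/25   -4/25 ]
Right block of [I | A^{-1}] is the inverse:
[ 16/125  -1/125  -8/125 ]
[ -17/25  -13/25   -4/25 ]
[    3/5     2/5     1/5 ]

inverse = [16/125 -1/125 -8/125; -17/25 -13/25 -4/25; 3/5 2/5 1/5]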